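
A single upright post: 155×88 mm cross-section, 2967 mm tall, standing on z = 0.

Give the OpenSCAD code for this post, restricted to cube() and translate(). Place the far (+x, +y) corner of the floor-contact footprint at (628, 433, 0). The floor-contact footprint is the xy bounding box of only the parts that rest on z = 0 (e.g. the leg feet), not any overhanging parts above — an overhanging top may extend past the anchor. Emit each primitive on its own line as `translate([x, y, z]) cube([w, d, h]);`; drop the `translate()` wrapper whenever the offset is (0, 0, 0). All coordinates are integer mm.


translate([473, 345, 0]) cube([155, 88, 2967]);


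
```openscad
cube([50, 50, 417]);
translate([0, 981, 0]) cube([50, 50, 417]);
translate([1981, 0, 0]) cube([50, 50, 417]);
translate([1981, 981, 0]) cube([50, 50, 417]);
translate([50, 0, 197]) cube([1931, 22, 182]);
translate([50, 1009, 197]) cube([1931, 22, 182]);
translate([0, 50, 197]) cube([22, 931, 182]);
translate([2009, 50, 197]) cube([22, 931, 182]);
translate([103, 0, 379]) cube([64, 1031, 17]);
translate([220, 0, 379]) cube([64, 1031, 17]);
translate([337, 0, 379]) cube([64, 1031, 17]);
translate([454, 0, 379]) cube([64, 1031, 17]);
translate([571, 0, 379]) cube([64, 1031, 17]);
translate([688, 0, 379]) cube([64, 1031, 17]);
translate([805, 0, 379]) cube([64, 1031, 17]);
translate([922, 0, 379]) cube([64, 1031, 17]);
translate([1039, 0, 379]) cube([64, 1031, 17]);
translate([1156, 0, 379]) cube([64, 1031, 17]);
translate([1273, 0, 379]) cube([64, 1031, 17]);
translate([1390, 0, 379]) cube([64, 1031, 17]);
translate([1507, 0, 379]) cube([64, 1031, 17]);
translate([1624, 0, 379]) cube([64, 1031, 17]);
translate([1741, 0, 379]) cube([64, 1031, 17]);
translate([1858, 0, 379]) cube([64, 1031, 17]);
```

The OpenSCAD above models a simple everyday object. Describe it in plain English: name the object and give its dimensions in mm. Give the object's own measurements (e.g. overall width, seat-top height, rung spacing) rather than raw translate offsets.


A bed frame 2031 mm long (x) by 1031 mm wide (y). Four 50×50 mm corner posts, 417 mm tall, at the corners of the footprint. Four rails of 22 mm thickness and 182 mm height run between adjacent posts with their undersides at z = 197 mm, their outer faces flush with the outside of the frame (the two x-running rails run between the posts' inner faces; the two y-running rails run between the posts' inner faces). 16 slats, each 64 mm wide (x) and 17 mm thick, lie across the top of the two x-running rails, running the full 1031 mm width of the frame in y; along x they sit between the end posts with a 53 mm gap after the −x posts and between neighbouring slats, leaving 59 mm before the +x posts.


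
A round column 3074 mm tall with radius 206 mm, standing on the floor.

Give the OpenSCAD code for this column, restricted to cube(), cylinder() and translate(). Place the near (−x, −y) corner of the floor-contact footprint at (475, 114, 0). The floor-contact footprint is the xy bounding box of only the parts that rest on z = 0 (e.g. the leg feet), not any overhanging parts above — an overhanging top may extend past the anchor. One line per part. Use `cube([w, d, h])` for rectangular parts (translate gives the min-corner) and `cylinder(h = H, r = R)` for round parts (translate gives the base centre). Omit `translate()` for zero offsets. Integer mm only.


translate([681, 320, 0]) cylinder(h = 3074, r = 206);


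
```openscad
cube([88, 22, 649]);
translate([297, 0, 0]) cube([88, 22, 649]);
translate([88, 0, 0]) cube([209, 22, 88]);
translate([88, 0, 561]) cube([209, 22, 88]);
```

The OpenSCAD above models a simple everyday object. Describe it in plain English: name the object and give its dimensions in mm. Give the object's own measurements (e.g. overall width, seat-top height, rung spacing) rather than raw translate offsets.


A rectangular picture frame lying in the x–z plane (depth along y). The opening is 209 mm wide (x) by 473 mm tall (z), surrounded by a border 88 mm wide on all four sides. The frame is 22 mm deep and is made of two full-height vertical stiles with two horizontal rails fitted between them.


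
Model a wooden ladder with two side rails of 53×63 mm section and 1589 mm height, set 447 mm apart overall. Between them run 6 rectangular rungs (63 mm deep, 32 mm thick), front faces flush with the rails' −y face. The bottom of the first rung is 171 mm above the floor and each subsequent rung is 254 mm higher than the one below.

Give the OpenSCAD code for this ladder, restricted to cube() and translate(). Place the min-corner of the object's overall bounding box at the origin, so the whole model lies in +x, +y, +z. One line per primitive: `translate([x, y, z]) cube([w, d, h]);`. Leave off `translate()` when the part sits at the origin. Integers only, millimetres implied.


cube([53, 63, 1589]);
translate([394, 0, 0]) cube([53, 63, 1589]);
translate([53, 0, 171]) cube([341, 63, 32]);
translate([53, 0, 425]) cube([341, 63, 32]);
translate([53, 0, 679]) cube([341, 63, 32]);
translate([53, 0, 933]) cube([341, 63, 32]);
translate([53, 0, 1187]) cube([341, 63, 32]);
translate([53, 0, 1441]) cube([341, 63, 32]);


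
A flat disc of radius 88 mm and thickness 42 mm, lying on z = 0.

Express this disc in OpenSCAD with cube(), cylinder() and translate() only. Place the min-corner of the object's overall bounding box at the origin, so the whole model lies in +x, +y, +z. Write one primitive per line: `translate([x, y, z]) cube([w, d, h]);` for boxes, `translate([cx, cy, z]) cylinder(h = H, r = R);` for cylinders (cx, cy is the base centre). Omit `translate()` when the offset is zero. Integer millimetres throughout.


translate([88, 88, 0]) cylinder(h = 42, r = 88);


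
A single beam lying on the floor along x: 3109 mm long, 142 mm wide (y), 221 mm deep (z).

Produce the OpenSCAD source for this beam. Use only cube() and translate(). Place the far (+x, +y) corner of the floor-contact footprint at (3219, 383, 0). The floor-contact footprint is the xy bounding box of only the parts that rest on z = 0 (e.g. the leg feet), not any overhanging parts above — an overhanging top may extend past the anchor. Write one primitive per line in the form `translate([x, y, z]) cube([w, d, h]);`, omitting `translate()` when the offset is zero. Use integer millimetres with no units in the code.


translate([110, 241, 0]) cube([3109, 142, 221]);


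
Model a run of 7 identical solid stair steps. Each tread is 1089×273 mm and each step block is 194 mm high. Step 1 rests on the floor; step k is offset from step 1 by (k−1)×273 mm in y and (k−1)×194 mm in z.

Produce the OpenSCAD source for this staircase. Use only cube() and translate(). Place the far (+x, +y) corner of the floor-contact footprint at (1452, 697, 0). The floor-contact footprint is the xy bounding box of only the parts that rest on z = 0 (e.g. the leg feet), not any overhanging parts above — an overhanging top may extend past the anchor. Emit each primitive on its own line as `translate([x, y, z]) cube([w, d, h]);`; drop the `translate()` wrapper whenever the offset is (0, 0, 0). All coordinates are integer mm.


translate([363, 424, 0]) cube([1089, 273, 194]);
translate([363, 697, 194]) cube([1089, 273, 194]);
translate([363, 970, 388]) cube([1089, 273, 194]);
translate([363, 1243, 582]) cube([1089, 273, 194]);
translate([363, 1516, 776]) cube([1089, 273, 194]);
translate([363, 1789, 970]) cube([1089, 273, 194]);
translate([363, 2062, 1164]) cube([1089, 273, 194]);


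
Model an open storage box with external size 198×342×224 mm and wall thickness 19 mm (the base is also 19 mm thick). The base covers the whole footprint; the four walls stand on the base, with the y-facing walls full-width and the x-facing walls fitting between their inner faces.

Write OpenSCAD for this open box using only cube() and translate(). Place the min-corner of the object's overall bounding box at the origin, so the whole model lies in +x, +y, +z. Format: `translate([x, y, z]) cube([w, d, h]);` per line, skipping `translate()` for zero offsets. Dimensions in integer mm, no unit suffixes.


cube([198, 342, 19]);
translate([0, 0, 19]) cube([198, 19, 205]);
translate([0, 323, 19]) cube([198, 19, 205]);
translate([0, 19, 19]) cube([19, 304, 205]);
translate([179, 19, 19]) cube([19, 304, 205]);


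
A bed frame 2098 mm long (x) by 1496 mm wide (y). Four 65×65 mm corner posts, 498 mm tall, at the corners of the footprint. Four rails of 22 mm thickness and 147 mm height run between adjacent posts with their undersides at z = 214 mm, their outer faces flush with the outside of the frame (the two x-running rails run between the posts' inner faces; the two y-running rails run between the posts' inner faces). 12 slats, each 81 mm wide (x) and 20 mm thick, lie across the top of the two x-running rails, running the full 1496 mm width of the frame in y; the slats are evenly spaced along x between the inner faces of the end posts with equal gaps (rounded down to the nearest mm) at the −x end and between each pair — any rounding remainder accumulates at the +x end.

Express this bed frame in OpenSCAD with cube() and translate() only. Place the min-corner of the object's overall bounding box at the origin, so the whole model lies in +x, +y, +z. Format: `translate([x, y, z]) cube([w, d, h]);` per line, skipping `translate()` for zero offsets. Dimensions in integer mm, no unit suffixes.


cube([65, 65, 498]);
translate([0, 1431, 0]) cube([65, 65, 498]);
translate([2033, 0, 0]) cube([65, 65, 498]);
translate([2033, 1431, 0]) cube([65, 65, 498]);
translate([65, 0, 214]) cube([1968, 22, 147]);
translate([65, 1474, 214]) cube([1968, 22, 147]);
translate([0, 65, 214]) cube([22, 1366, 147]);
translate([2076, 65, 214]) cube([22, 1366, 147]);
translate([141, 0, 361]) cube([81, 1496, 20]);
translate([298, 0, 361]) cube([81, 1496, 20]);
translate([455, 0, 361]) cube([81, 1496, 20]);
translate([612, 0, 361]) cube([81, 1496, 20]);
translate([769, 0, 361]) cube([81, 1496, 20]);
translate([926, 0, 361]) cube([81, 1496, 20]);
translate([1083, 0, 361]) cube([81, 1496, 20]);
translate([1240, 0, 361]) cube([81, 1496, 20]);
translate([1397, 0, 361]) cube([81, 1496, 20]);
translate([1554, 0, 361]) cube([81, 1496, 20]);
translate([1711, 0, 361]) cube([81, 1496, 20]);
translate([1868, 0, 361]) cube([81, 1496, 20]);


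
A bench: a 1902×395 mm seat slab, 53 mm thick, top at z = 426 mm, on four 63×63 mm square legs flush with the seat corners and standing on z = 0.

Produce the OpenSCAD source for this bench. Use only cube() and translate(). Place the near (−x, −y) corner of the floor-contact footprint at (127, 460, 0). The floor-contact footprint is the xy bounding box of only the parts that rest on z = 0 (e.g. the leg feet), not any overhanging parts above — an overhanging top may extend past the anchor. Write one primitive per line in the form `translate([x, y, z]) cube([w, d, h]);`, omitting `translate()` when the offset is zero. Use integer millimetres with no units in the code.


translate([127, 460, 373]) cube([1902, 395, 53]);
translate([127, 460, 0]) cube([63, 63, 373]);
translate([127, 792, 0]) cube([63, 63, 373]);
translate([1966, 460, 0]) cube([63, 63, 373]);
translate([1966, 792, 0]) cube([63, 63, 373]);


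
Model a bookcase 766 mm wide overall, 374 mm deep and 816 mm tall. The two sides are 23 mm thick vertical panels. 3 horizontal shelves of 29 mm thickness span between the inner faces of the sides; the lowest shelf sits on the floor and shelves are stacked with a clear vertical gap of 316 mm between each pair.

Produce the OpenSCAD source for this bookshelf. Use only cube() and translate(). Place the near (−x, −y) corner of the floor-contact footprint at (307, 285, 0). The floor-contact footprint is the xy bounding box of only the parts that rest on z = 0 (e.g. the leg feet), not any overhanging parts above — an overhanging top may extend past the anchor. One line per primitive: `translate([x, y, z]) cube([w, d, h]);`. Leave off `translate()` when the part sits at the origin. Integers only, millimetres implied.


translate([307, 285, 0]) cube([23, 374, 816]);
translate([1050, 285, 0]) cube([23, 374, 816]);
translate([330, 285, 0]) cube([720, 374, 29]);
translate([330, 285, 345]) cube([720, 374, 29]);
translate([330, 285, 690]) cube([720, 374, 29]);


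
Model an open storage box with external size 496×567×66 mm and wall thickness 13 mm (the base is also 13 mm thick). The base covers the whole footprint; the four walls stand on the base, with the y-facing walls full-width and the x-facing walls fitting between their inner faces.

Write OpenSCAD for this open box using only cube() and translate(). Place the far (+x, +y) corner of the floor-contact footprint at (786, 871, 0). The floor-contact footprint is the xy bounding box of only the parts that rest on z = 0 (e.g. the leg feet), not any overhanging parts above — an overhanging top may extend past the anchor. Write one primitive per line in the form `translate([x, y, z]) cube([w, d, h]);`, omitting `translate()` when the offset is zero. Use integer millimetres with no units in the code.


translate([290, 304, 0]) cube([496, 567, 13]);
translate([290, 304, 13]) cube([496, 13, 53]);
translate([290, 858, 13]) cube([496, 13, 53]);
translate([290, 317, 13]) cube([13, 541, 53]);
translate([773, 317, 13]) cube([13, 541, 53]);


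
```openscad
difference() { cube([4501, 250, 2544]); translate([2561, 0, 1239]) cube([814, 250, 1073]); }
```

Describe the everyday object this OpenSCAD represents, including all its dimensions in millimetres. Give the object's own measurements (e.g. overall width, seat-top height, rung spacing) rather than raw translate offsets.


A wall 4501 mm long (x), 250 mm thick (y), 2544 mm tall, with a rectangular window opening cut through it. The opening is 814 mm wide and 1073 mm tall; its sill is at z = 1239 mm and its near (−x) edge is 2561 mm from the wall's −x end. The opening passes through the full wall thickness.


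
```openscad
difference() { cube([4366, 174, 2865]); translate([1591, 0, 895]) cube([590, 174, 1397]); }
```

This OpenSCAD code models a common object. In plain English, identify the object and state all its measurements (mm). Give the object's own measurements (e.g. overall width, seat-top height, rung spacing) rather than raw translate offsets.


A wall 4366 mm long (x), 174 mm thick (y), 2865 mm tall, with a rectangular window opening cut through it. The opening is 590 mm wide and 1397 mm tall; its sill is at z = 895 mm and its near (−x) edge is 1591 mm from the wall's −x end. The opening passes through the full wall thickness.


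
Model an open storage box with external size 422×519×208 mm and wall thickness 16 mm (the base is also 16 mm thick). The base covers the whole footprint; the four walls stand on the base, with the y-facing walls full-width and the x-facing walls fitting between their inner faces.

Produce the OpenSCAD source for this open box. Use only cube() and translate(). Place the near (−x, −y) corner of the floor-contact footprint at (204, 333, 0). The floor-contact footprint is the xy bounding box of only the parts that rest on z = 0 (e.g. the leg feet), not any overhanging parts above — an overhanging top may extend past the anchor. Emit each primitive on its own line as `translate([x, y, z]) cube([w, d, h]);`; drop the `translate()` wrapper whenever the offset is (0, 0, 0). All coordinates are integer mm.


translate([204, 333, 0]) cube([422, 519, 16]);
translate([204, 333, 16]) cube([422, 16, 192]);
translate([204, 836, 16]) cube([422, 16, 192]);
translate([204, 349, 16]) cube([16, 487, 192]);
translate([610, 349, 16]) cube([16, 487, 192]);


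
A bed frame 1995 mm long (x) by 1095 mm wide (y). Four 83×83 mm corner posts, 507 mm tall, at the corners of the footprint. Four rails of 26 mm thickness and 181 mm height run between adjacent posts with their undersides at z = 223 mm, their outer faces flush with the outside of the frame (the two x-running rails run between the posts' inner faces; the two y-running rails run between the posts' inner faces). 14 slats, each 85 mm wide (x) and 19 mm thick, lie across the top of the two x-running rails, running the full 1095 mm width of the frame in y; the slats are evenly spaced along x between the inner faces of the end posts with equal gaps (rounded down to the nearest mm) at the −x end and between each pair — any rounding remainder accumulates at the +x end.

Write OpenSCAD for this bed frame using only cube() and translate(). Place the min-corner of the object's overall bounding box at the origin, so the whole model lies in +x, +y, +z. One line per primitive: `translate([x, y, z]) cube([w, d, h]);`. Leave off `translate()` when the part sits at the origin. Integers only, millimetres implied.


cube([83, 83, 507]);
translate([0, 1012, 0]) cube([83, 83, 507]);
translate([1912, 0, 0]) cube([83, 83, 507]);
translate([1912, 1012, 0]) cube([83, 83, 507]);
translate([83, 0, 223]) cube([1829, 26, 181]);
translate([83, 1069, 223]) cube([1829, 26, 181]);
translate([0, 83, 223]) cube([26, 929, 181]);
translate([1969, 83, 223]) cube([26, 929, 181]);
translate([125, 0, 404]) cube([85, 1095, 19]);
translate([252, 0, 404]) cube([85, 1095, 19]);
translate([379, 0, 404]) cube([85, 1095, 19]);
translate([506, 0, 404]) cube([85, 1095, 19]);
translate([633, 0, 404]) cube([85, 1095, 19]);
translate([760, 0, 404]) cube([85, 1095, 19]);
translate([887, 0, 404]) cube([85, 1095, 19]);
translate([1014, 0, 404]) cube([85, 1095, 19]);
translate([1141, 0, 404]) cube([85, 1095, 19]);
translate([1268, 0, 404]) cube([85, 1095, 19]);
translate([1395, 0, 404]) cube([85, 1095, 19]);
translate([1522, 0, 404]) cube([85, 1095, 19]);
translate([1649, 0, 404]) cube([85, 1095, 19]);
translate([1776, 0, 404]) cube([85, 1095, 19]);


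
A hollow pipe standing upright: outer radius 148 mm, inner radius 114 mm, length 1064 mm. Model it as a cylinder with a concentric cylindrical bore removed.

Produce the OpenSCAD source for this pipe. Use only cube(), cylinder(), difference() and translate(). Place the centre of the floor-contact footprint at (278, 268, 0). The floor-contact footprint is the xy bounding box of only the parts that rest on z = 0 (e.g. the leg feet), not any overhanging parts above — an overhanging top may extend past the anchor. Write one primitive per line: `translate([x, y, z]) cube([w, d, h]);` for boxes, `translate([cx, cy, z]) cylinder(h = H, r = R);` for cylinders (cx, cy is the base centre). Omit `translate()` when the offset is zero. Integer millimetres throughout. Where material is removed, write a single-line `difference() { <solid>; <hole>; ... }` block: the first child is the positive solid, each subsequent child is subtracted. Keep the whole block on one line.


difference() { translate([278, 268, 0]) cylinder(h = 1064, r = 148); translate([278, 268, 0]) cylinder(h = 1064, r = 114); }


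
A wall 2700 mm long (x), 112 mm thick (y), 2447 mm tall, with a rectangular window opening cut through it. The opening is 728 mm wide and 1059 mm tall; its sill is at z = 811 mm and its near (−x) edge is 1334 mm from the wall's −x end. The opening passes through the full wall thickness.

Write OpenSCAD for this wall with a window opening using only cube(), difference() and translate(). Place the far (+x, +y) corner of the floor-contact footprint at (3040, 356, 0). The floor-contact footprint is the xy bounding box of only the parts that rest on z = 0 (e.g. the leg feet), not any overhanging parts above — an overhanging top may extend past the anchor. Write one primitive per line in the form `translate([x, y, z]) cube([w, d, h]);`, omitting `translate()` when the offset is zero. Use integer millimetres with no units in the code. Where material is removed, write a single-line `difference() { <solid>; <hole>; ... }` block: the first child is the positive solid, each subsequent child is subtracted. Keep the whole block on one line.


difference() { translate([340, 244, 0]) cube([2700, 112, 2447]); translate([1674, 244, 811]) cube([728, 112, 1059]); }


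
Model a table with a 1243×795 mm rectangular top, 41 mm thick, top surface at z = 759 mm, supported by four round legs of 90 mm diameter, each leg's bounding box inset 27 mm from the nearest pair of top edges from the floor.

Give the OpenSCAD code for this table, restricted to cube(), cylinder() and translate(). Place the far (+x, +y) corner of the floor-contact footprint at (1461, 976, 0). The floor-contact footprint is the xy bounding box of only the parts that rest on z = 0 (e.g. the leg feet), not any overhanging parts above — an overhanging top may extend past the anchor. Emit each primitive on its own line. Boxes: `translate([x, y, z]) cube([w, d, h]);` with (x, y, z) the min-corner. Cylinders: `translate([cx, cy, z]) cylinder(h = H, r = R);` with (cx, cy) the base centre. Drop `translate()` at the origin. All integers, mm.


translate([245, 208, 718]) cube([1243, 795, 41]);
translate([317, 280, 0]) cylinder(h = 718, r = 45);
translate([1416, 280, 0]) cylinder(h = 718, r = 45);
translate([317, 931, 0]) cylinder(h = 718, r = 45);
translate([1416, 931, 0]) cylinder(h = 718, r = 45);


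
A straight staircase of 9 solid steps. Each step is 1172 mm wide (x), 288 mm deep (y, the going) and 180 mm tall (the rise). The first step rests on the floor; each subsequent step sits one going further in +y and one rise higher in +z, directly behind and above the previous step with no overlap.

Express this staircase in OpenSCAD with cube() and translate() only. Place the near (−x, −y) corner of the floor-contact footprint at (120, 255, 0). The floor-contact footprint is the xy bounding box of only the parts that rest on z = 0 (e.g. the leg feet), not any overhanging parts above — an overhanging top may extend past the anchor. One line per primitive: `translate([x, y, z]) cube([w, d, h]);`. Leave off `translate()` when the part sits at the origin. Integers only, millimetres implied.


translate([120, 255, 0]) cube([1172, 288, 180]);
translate([120, 543, 180]) cube([1172, 288, 180]);
translate([120, 831, 360]) cube([1172, 288, 180]);
translate([120, 1119, 540]) cube([1172, 288, 180]);
translate([120, 1407, 720]) cube([1172, 288, 180]);
translate([120, 1695, 900]) cube([1172, 288, 180]);
translate([120, 1983, 1080]) cube([1172, 288, 180]);
translate([120, 2271, 1260]) cube([1172, 288, 180]);
translate([120, 2559, 1440]) cube([1172, 288, 180]);


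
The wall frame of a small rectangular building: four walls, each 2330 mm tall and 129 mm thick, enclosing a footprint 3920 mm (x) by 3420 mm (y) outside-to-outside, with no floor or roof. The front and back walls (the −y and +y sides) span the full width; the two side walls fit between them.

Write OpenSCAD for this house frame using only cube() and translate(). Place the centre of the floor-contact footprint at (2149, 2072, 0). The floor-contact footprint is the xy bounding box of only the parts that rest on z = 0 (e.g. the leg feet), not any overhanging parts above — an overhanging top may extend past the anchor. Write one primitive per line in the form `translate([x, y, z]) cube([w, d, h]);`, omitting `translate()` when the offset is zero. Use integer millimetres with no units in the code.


translate([189, 362, 0]) cube([3920, 129, 2330]);
translate([189, 3653, 0]) cube([3920, 129, 2330]);
translate([189, 491, 0]) cube([129, 3162, 2330]);
translate([3980, 491, 0]) cube([129, 3162, 2330]);


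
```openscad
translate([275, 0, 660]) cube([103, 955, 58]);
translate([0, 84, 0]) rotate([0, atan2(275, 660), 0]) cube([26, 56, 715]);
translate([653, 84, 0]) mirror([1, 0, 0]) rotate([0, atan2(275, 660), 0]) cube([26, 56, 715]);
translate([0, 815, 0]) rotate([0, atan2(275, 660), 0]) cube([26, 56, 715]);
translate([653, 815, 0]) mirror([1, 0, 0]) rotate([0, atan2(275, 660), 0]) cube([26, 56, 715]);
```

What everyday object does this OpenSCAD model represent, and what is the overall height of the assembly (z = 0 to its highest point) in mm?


A sawhorse. The overall height is 718 mm.

A beam across two mirrored pairs of raked legs — a sawhorse. The beam's underside is at z = 660 (matching the legs' vertical rise in atan2(275, 660)) and the beam is 58 mm tall, so its top is at 660 + 58 = 718 mm. The raked legs top out at the beam's underside, so that is the highest point.


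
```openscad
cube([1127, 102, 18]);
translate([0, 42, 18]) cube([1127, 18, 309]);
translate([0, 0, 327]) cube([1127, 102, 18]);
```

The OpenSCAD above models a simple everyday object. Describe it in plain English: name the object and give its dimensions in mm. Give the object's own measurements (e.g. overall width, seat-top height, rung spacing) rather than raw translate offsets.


An I-beam lying along x, 1127 mm long. Overall section height 345 mm. Two flanges 102 mm wide (y) and 18 mm thick, one on the floor and one at the top; a web 18 mm thick runs between them, centred on the flange width.


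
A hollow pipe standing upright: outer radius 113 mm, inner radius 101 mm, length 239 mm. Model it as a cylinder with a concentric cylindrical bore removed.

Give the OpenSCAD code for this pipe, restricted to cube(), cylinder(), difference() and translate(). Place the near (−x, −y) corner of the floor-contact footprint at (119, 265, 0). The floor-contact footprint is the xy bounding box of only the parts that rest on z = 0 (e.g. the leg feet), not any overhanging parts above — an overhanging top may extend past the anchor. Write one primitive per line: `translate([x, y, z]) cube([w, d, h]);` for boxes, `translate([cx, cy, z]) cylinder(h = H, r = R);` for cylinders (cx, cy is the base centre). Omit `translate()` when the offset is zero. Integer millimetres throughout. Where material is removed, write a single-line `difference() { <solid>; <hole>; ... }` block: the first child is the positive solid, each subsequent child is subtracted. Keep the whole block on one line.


difference() { translate([232, 378, 0]) cylinder(h = 239, r = 113); translate([232, 378, 0]) cylinder(h = 239, r = 101); }


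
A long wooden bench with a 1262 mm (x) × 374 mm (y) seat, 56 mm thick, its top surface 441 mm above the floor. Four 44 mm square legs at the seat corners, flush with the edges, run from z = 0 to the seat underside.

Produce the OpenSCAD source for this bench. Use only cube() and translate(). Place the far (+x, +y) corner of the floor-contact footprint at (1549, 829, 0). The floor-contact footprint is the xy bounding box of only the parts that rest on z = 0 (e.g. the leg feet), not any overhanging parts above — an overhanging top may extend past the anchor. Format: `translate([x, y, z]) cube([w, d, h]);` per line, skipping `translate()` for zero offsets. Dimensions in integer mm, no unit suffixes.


translate([287, 455, 385]) cube([1262, 374, 56]);
translate([287, 455, 0]) cube([44, 44, 385]);
translate([287, 785, 0]) cube([44, 44, 385]);
translate([1505, 455, 0]) cube([44, 44, 385]);
translate([1505, 785, 0]) cube([44, 44, 385]);


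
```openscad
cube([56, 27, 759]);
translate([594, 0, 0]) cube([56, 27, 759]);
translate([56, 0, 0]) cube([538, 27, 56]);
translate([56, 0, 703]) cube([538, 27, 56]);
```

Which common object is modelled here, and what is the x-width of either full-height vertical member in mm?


A picture frame. The border width is 56 mm.

Four thin pieces enclosing a rectangular opening — a picture frame. The two full-height stiles are 759 mm tall; the top rail sits at z = 703 and is 56 mm tall, so the border above the opening is 759 − 703 = 56 mm, matching the stile x-width.


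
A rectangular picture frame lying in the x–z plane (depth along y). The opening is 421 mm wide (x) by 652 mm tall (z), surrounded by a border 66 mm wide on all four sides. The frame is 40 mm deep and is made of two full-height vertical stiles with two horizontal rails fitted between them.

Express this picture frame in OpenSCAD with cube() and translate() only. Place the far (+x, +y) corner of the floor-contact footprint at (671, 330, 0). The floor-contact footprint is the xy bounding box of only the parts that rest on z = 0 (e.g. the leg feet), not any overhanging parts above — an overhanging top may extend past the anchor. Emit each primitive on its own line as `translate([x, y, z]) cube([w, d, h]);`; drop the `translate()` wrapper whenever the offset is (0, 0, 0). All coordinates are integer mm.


translate([118, 290, 0]) cube([66, 40, 784]);
translate([605, 290, 0]) cube([66, 40, 784]);
translate([184, 290, 0]) cube([421, 40, 66]);
translate([184, 290, 718]) cube([421, 40, 66]);


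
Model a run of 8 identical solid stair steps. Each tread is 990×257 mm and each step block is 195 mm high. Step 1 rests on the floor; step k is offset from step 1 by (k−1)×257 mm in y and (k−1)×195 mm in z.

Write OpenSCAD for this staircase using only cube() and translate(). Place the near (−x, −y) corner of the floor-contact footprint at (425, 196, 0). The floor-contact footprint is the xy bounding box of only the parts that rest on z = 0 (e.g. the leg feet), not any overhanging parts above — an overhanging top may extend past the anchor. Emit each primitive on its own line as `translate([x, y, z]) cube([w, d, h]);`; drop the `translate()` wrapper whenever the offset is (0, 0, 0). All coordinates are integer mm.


translate([425, 196, 0]) cube([990, 257, 195]);
translate([425, 453, 195]) cube([990, 257, 195]);
translate([425, 710, 390]) cube([990, 257, 195]);
translate([425, 967, 585]) cube([990, 257, 195]);
translate([425, 1224, 780]) cube([990, 257, 195]);
translate([425, 1481, 975]) cube([990, 257, 195]);
translate([425, 1738, 1170]) cube([990, 257, 195]);
translate([425, 1995, 1365]) cube([990, 257, 195]);


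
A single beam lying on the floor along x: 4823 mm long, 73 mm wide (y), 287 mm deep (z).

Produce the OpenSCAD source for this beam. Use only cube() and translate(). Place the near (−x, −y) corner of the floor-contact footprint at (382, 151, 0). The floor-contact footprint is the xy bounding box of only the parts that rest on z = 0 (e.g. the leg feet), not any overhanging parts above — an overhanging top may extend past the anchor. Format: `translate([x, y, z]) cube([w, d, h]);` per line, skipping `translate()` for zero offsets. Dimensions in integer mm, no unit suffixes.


translate([382, 151, 0]) cube([4823, 73, 287]);


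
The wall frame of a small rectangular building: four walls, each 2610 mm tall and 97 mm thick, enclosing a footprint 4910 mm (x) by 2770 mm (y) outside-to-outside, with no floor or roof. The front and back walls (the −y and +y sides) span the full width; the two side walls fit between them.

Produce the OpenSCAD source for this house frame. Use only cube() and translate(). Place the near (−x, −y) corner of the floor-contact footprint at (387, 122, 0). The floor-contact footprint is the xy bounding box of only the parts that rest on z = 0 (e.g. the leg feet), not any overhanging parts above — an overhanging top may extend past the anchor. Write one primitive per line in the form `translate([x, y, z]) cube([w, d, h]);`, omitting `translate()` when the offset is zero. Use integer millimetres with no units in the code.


translate([387, 122, 0]) cube([4910, 97, 2610]);
translate([387, 2795, 0]) cube([4910, 97, 2610]);
translate([387, 219, 0]) cube([97, 2576, 2610]);
translate([5200, 219, 0]) cube([97, 2576, 2610]);


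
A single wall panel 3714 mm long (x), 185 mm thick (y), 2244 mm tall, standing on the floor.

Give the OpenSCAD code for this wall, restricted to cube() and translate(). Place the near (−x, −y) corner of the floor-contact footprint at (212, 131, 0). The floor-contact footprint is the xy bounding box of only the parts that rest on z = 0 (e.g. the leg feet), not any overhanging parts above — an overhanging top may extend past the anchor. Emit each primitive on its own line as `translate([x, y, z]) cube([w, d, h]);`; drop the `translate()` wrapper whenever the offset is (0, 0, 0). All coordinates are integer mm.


translate([212, 131, 0]) cube([3714, 185, 2244]);


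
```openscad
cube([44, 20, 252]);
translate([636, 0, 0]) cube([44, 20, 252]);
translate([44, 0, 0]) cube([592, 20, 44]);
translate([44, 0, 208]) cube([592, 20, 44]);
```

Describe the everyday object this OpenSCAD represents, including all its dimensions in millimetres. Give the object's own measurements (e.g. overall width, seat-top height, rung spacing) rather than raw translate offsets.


A rectangular picture frame lying in the x–z plane (depth along y). The opening is 592 mm wide (x) by 164 mm tall (z), surrounded by a border 44 mm wide on all four sides. The frame is 20 mm deep and is made of two full-height vertical stiles with two horizontal rails fitted between them.


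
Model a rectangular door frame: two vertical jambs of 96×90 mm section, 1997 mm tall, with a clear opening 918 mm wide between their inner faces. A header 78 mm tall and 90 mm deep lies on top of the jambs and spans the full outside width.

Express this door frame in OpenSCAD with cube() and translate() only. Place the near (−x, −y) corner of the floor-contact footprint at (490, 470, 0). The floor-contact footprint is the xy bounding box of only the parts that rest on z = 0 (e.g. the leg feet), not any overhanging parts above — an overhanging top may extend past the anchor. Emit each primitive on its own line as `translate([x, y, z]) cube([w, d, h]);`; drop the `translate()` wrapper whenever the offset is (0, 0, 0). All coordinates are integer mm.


translate([490, 470, 0]) cube([96, 90, 1997]);
translate([1504, 470, 0]) cube([96, 90, 1997]);
translate([490, 470, 1997]) cube([1110, 90, 78]);


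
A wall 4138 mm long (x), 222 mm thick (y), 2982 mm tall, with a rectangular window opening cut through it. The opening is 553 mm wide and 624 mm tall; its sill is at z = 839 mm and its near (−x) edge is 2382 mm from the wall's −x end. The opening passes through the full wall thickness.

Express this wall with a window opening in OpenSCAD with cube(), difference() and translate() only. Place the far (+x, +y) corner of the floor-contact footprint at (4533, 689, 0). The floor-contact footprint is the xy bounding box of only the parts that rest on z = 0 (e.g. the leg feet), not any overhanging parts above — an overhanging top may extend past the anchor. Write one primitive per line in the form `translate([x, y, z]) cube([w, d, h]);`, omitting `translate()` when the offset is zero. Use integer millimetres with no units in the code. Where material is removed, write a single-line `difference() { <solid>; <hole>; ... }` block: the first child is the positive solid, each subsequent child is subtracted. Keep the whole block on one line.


difference() { translate([395, 467, 0]) cube([4138, 222, 2982]); translate([2777, 467, 839]) cube([553, 222, 624]); }


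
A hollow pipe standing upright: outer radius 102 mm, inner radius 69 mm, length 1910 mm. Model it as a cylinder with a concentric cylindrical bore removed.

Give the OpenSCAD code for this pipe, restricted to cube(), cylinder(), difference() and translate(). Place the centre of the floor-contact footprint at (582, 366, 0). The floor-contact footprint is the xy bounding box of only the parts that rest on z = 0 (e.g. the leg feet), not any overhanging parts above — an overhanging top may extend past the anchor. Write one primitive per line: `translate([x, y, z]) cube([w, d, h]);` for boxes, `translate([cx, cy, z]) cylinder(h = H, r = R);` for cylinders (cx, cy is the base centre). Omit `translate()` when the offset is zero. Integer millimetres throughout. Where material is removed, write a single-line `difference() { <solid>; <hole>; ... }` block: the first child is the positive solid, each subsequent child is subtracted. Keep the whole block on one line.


difference() { translate([582, 366, 0]) cylinder(h = 1910, r = 102); translate([582, 366, 0]) cylinder(h = 1910, r = 69); }


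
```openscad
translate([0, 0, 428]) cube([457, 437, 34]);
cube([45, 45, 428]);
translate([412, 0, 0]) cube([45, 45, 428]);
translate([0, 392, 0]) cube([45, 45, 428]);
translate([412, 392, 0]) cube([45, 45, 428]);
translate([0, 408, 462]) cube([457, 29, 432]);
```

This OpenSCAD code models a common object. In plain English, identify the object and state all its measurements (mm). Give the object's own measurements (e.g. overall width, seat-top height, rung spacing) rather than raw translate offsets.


A chair. The seat is a 457×437×34 mm slab with its top at z = 462 mm, on four 45×45 mm corner legs (flush with the seat edges, standing on z = 0). A flat backrest 29 mm thick, 432 mm tall, spans the full seat width and rises from the seat top along its +y edge, rear face flush with the rear of the seat.


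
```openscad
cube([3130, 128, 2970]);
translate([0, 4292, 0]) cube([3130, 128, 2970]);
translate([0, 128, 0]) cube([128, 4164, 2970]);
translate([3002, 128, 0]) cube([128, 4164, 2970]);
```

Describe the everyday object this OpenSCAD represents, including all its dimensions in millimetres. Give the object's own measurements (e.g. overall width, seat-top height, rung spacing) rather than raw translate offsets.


The wall frame of a small rectangular building: four walls, each 2970 mm tall and 128 mm thick, enclosing a footprint 3130 mm (x) by 4420 mm (y) outside-to-outside, with no floor or roof. The front and back walls (the −y and +y sides) span the full width; the two side walls fit between them.


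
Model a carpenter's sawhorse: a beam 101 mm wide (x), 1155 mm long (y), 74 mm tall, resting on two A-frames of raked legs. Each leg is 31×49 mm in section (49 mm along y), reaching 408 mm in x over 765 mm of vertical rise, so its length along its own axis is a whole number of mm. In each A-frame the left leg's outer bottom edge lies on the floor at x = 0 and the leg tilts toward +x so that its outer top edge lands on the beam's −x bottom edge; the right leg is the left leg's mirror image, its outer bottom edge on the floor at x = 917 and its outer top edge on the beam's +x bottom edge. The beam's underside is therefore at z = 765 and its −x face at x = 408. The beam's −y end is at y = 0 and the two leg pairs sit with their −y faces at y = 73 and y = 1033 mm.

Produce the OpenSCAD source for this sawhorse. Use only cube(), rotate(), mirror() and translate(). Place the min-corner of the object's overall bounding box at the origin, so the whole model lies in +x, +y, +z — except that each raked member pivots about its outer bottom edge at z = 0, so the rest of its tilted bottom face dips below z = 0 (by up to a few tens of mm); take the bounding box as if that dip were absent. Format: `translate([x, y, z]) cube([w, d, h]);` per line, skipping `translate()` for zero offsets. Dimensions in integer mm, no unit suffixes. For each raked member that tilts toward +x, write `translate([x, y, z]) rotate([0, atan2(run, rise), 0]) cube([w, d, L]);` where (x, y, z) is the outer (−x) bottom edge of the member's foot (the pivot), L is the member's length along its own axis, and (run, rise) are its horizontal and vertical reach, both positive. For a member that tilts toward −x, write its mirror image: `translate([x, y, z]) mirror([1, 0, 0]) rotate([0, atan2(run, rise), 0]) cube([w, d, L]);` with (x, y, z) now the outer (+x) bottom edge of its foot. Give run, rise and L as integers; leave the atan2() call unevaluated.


translate([408, 0, 765]) cube([101, 1155, 74]);
translate([0, 73, 0]) rotate([0, atan2(408, 765), 0]) cube([31, 49, 867]);
translate([917, 73, 0]) mirror([1, 0, 0]) rotate([0, atan2(408, 765), 0]) cube([31, 49, 867]);
translate([0, 1033, 0]) rotate([0, atan2(408, 765), 0]) cube([31, 49, 867]);
translate([917, 1033, 0]) mirror([1, 0, 0]) rotate([0, atan2(408, 765), 0]) cube([31, 49, 867]);


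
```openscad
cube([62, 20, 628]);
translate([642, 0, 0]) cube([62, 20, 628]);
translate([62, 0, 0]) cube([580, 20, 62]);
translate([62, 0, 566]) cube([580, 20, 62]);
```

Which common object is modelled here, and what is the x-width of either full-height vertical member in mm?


A picture frame. The border width is 62 mm.

Four thin pieces enclosing a rectangular opening — a picture frame. The two full-height stiles are 628 mm tall; the top rail sits at z = 566 and is 62 mm tall, so the border above the opening is 628 − 566 = 62 mm, matching the stile x-width.
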